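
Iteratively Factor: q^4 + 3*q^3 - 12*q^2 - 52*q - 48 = (q + 2)*(q^3 + q^2 - 14*q - 24) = (q + 2)*(q + 3)*(q^2 - 2*q - 8) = (q + 2)^2*(q + 3)*(q - 4)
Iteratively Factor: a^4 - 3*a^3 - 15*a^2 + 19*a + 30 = (a - 2)*(a^3 - a^2 - 17*a - 15) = (a - 5)*(a - 2)*(a^2 + 4*a + 3) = (a - 5)*(a - 2)*(a + 1)*(a + 3)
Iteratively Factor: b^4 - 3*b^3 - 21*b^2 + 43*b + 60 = (b + 4)*(b^3 - 7*b^2 + 7*b + 15) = (b - 5)*(b + 4)*(b^2 - 2*b - 3) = (b - 5)*(b + 1)*(b + 4)*(b - 3)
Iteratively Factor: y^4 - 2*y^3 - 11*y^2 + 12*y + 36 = (y - 3)*(y^3 + y^2 - 8*y - 12) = (y - 3)^2*(y^2 + 4*y + 4) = (y - 3)^2*(y + 2)*(y + 2)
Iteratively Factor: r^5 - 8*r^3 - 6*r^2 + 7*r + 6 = (r + 2)*(r^4 - 2*r^3 - 4*r^2 + 2*r + 3) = (r + 1)*(r + 2)*(r^3 - 3*r^2 - r + 3) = (r - 3)*(r + 1)*(r + 2)*(r^2 - 1) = (r - 3)*(r - 1)*(r + 1)*(r + 2)*(r + 1)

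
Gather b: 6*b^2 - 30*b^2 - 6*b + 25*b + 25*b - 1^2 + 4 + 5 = -24*b^2 + 44*b + 8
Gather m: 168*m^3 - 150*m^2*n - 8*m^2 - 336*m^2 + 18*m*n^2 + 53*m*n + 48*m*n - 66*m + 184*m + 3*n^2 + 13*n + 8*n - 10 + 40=168*m^3 + m^2*(-150*n - 344) + m*(18*n^2 + 101*n + 118) + 3*n^2 + 21*n + 30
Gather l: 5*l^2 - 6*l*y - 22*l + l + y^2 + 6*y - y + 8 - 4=5*l^2 + l*(-6*y - 21) + y^2 + 5*y + 4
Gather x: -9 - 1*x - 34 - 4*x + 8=-5*x - 35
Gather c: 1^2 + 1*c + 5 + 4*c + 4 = 5*c + 10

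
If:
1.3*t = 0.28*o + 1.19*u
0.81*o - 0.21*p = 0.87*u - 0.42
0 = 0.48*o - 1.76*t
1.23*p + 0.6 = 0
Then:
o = -0.69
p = -0.49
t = -0.19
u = -0.04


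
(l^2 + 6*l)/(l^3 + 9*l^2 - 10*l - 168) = l/(l^2 + 3*l - 28)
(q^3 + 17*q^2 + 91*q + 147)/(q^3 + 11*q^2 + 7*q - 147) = (q + 3)/(q - 3)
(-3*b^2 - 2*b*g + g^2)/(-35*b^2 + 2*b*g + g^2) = (-3*b^2 - 2*b*g + g^2)/(-35*b^2 + 2*b*g + g^2)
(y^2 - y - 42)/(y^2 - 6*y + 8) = (y^2 - y - 42)/(y^2 - 6*y + 8)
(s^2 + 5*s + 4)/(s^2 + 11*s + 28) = (s + 1)/(s + 7)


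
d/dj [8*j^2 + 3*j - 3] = 16*j + 3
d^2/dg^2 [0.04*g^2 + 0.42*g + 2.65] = 0.0800000000000000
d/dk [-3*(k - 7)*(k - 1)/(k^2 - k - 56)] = 21*(-k^2 + 18*k - 65)/(k^4 - 2*k^3 - 111*k^2 + 112*k + 3136)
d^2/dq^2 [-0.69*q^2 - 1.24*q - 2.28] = -1.38000000000000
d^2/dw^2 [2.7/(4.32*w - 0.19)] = 100.77696/(4.32*w - 0.19)^3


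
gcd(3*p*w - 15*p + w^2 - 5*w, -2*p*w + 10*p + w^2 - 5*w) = w - 5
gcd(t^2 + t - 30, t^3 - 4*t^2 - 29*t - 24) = 1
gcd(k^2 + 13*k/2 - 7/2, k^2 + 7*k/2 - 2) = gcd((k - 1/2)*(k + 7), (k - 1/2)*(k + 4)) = k - 1/2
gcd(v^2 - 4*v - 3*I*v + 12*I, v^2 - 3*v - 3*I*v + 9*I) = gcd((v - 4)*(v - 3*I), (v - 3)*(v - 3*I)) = v - 3*I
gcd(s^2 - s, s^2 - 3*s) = s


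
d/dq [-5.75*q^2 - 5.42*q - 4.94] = -11.5*q - 5.42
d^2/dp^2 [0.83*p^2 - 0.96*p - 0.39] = 1.66000000000000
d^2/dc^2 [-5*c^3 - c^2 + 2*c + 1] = -30*c - 2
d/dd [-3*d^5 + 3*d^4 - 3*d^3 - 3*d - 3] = -15*d^4 + 12*d^3 - 9*d^2 - 3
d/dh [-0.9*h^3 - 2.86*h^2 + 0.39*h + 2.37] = -2.7*h^2 - 5.72*h + 0.39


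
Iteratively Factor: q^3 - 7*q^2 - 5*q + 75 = (q - 5)*(q^2 - 2*q - 15) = (q - 5)*(q + 3)*(q - 5)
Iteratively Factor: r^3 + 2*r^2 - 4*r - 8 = (r + 2)*(r^2 - 4) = (r + 2)^2*(r - 2)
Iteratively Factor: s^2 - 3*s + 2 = (s - 1)*(s - 2)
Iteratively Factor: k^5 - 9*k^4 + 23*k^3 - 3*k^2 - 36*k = (k - 3)*(k^4 - 6*k^3 + 5*k^2 + 12*k) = (k - 4)*(k - 3)*(k^3 - 2*k^2 - 3*k) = k*(k - 4)*(k - 3)*(k^2 - 2*k - 3) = k*(k - 4)*(k - 3)*(k + 1)*(k - 3)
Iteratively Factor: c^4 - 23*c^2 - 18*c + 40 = (c - 1)*(c^3 + c^2 - 22*c - 40) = (c - 1)*(c + 4)*(c^2 - 3*c - 10) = (c - 5)*(c - 1)*(c + 4)*(c + 2)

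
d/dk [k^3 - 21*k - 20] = 3*k^2 - 21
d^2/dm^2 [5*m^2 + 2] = 10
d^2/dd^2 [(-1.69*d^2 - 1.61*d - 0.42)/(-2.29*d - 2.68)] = 8.919772/(12.008989*d^3 + 42.162564*d^2 + 49.343088*d + 19.248832)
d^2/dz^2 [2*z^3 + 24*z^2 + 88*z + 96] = 12*z + 48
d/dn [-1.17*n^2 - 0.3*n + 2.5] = -2.34*n - 0.3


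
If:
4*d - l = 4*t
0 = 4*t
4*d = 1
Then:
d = 1/4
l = 1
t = 0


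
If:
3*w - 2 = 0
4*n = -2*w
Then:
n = -1/3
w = 2/3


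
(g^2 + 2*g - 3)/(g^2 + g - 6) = (g - 1)/(g - 2)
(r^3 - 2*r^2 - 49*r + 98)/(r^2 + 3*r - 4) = (r^3 - 2*r^2 - 49*r + 98)/(r^2 + 3*r - 4)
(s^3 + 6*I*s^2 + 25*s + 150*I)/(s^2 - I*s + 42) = (s^2 + 25)/(s - 7*I)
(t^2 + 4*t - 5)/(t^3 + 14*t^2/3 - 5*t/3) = 3*(t - 1)/(t*(3*t - 1))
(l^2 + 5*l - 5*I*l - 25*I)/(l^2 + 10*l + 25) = (l - 5*I)/(l + 5)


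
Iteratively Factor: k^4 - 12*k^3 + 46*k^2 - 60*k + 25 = (k - 5)*(k^3 - 7*k^2 + 11*k - 5) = (k - 5)*(k - 1)*(k^2 - 6*k + 5) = (k - 5)*(k - 1)^2*(k - 5)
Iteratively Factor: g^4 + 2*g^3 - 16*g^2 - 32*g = (g - 4)*(g^3 + 6*g^2 + 8*g) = g*(g - 4)*(g^2 + 6*g + 8) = g*(g - 4)*(g + 2)*(g + 4)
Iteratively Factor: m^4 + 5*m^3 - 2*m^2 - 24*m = (m)*(m^3 + 5*m^2 - 2*m - 24) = m*(m + 4)*(m^2 + m - 6) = m*(m + 3)*(m + 4)*(m - 2)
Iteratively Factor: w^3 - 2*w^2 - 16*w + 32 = (w - 4)*(w^2 + 2*w - 8) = (w - 4)*(w - 2)*(w + 4)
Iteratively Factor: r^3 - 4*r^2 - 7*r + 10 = (r - 1)*(r^2 - 3*r - 10) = (r - 5)*(r - 1)*(r + 2)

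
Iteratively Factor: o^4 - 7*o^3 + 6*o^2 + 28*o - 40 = (o - 2)*(o^3 - 5*o^2 - 4*o + 20) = (o - 2)^2*(o^2 - 3*o - 10) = (o - 5)*(o - 2)^2*(o + 2)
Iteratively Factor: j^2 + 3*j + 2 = (j + 2)*(j + 1)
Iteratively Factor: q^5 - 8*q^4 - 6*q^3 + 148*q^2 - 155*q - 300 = (q + 4)*(q^4 - 12*q^3 + 42*q^2 - 20*q - 75) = (q - 3)*(q + 4)*(q^3 - 9*q^2 + 15*q + 25) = (q - 3)*(q + 1)*(q + 4)*(q^2 - 10*q + 25) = (q - 5)*(q - 3)*(q + 1)*(q + 4)*(q - 5)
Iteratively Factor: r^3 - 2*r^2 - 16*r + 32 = (r - 2)*(r^2 - 16) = (r - 4)*(r - 2)*(r + 4)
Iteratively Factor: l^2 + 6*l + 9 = (l + 3)*(l + 3)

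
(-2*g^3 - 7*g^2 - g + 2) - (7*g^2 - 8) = -2*g^3 - 14*g^2 - g + 10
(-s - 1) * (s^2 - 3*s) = -s^3 + 2*s^2 + 3*s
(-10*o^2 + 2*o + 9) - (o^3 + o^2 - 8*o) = -o^3 - 11*o^2 + 10*o + 9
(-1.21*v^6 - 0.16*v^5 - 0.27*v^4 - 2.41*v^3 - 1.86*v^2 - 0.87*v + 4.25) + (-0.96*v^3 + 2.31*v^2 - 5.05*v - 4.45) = -1.21*v^6 - 0.16*v^5 - 0.27*v^4 - 3.37*v^3 + 0.45*v^2 - 5.92*v - 0.2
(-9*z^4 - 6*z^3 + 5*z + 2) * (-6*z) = 54*z^5 + 36*z^4 - 30*z^2 - 12*z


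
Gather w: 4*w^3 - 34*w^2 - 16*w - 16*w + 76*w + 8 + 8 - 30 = 4*w^3 - 34*w^2 + 44*w - 14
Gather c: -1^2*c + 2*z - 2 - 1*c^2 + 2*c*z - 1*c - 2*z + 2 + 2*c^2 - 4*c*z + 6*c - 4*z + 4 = c^2 + c*(4 - 2*z) - 4*z + 4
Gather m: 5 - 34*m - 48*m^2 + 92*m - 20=-48*m^2 + 58*m - 15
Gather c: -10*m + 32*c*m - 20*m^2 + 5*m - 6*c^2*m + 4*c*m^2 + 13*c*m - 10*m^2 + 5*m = -6*c^2*m + c*(4*m^2 + 45*m) - 30*m^2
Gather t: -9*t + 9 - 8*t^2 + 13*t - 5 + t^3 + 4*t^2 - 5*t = t^3 - 4*t^2 - t + 4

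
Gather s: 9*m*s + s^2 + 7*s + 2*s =s^2 + s*(9*m + 9)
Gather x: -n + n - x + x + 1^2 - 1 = 0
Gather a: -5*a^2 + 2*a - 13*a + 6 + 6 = -5*a^2 - 11*a + 12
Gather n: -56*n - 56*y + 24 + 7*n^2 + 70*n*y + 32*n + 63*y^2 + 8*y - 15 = 7*n^2 + n*(70*y - 24) + 63*y^2 - 48*y + 9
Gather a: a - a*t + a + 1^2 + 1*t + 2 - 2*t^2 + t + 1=a*(2 - t) - 2*t^2 + 2*t + 4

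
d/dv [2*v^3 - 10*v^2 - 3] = 2*v*(3*v - 10)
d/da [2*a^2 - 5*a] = 4*a - 5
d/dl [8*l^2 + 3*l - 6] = 16*l + 3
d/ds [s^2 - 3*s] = 2*s - 3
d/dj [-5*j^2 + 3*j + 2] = 3 - 10*j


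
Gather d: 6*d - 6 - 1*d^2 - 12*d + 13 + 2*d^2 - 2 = d^2 - 6*d + 5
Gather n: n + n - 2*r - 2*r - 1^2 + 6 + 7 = 2*n - 4*r + 12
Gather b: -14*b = -14*b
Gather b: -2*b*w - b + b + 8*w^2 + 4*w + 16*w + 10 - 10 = -2*b*w + 8*w^2 + 20*w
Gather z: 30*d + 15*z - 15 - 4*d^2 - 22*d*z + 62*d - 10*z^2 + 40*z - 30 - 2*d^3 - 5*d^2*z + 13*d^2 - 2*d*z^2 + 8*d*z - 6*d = -2*d^3 + 9*d^2 + 86*d + z^2*(-2*d - 10) + z*(-5*d^2 - 14*d + 55) - 45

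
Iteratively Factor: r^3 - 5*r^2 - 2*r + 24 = (r + 2)*(r^2 - 7*r + 12) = (r - 3)*(r + 2)*(r - 4)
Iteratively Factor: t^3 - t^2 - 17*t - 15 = (t + 3)*(t^2 - 4*t - 5) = (t + 1)*(t + 3)*(t - 5)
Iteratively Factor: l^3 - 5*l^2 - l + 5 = (l - 1)*(l^2 - 4*l - 5) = (l - 1)*(l + 1)*(l - 5)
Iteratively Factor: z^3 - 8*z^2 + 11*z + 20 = (z - 4)*(z^2 - 4*z - 5) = (z - 5)*(z - 4)*(z + 1)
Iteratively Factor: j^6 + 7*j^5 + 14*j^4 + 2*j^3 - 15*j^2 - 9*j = (j)*(j^5 + 7*j^4 + 14*j^3 + 2*j^2 - 15*j - 9) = j*(j + 3)*(j^4 + 4*j^3 + 2*j^2 - 4*j - 3) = j*(j + 3)^2*(j^3 + j^2 - j - 1) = j*(j - 1)*(j + 3)^2*(j^2 + 2*j + 1) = j*(j - 1)*(j + 1)*(j + 3)^2*(j + 1)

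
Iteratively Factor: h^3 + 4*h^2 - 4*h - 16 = (h + 2)*(h^2 + 2*h - 8) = (h + 2)*(h + 4)*(h - 2)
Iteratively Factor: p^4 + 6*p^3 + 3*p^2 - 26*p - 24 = (p + 1)*(p^3 + 5*p^2 - 2*p - 24) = (p + 1)*(p + 3)*(p^2 + 2*p - 8) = (p + 1)*(p + 3)*(p + 4)*(p - 2)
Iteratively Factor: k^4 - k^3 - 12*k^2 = (k)*(k^3 - k^2 - 12*k) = k^2*(k^2 - k - 12) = k^2*(k - 4)*(k + 3)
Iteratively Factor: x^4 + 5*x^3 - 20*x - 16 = (x + 1)*(x^3 + 4*x^2 - 4*x - 16) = (x + 1)*(x + 2)*(x^2 + 2*x - 8) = (x - 2)*(x + 1)*(x + 2)*(x + 4)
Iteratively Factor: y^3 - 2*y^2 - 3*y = (y)*(y^2 - 2*y - 3) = y*(y - 3)*(y + 1)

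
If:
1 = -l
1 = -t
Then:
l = -1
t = -1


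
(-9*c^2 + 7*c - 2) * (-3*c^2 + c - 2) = 27*c^4 - 30*c^3 + 31*c^2 - 16*c + 4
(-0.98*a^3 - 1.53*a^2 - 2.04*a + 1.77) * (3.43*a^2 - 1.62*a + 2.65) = -3.3614*a^5 - 3.6603*a^4 - 7.1156*a^3 + 5.3214*a^2 - 8.2734*a + 4.6905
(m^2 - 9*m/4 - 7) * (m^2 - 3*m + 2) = m^4 - 21*m^3/4 + 7*m^2/4 + 33*m/2 - 14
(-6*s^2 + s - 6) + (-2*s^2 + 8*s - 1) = -8*s^2 + 9*s - 7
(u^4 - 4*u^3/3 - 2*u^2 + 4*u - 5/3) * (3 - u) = -u^5 + 13*u^4/3 - 2*u^3 - 10*u^2 + 41*u/3 - 5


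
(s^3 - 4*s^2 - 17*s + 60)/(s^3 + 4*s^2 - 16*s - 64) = (s^2 - 8*s + 15)/(s^2 - 16)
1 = 1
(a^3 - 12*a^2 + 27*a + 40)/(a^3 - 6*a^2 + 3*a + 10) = (a - 8)/(a - 2)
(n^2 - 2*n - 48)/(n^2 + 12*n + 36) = (n - 8)/(n + 6)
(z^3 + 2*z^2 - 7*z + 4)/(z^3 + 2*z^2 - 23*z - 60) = (z^2 - 2*z + 1)/(z^2 - 2*z - 15)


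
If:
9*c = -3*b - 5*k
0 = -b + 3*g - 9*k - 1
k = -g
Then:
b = -12*k - 1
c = 31*k/9 + 1/3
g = -k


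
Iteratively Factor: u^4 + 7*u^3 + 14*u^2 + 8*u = (u + 1)*(u^3 + 6*u^2 + 8*u) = (u + 1)*(u + 4)*(u^2 + 2*u) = u*(u + 1)*(u + 4)*(u + 2)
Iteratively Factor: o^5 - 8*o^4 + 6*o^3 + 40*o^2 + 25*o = (o + 1)*(o^4 - 9*o^3 + 15*o^2 + 25*o) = o*(o + 1)*(o^3 - 9*o^2 + 15*o + 25) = o*(o - 5)*(o + 1)*(o^2 - 4*o - 5) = o*(o - 5)^2*(o + 1)*(o + 1)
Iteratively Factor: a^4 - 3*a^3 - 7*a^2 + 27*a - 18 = (a + 3)*(a^3 - 6*a^2 + 11*a - 6) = (a - 1)*(a + 3)*(a^2 - 5*a + 6) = (a - 2)*(a - 1)*(a + 3)*(a - 3)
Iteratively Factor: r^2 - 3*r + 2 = (r - 2)*(r - 1)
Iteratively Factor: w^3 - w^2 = (w)*(w^2 - w) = w*(w - 1)*(w)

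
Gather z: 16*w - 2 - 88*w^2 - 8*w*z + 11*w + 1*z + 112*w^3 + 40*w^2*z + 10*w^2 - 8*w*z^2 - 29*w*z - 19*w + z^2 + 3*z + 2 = 112*w^3 - 78*w^2 + 8*w + z^2*(1 - 8*w) + z*(40*w^2 - 37*w + 4)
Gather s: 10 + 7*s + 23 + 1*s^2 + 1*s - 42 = s^2 + 8*s - 9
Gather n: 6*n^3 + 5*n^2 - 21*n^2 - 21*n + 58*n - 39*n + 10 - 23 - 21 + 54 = 6*n^3 - 16*n^2 - 2*n + 20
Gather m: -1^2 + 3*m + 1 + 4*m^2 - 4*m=4*m^2 - m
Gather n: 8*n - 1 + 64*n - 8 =72*n - 9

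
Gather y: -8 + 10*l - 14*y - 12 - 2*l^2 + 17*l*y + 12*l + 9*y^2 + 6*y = -2*l^2 + 22*l + 9*y^2 + y*(17*l - 8) - 20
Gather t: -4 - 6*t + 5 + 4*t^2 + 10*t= 4*t^2 + 4*t + 1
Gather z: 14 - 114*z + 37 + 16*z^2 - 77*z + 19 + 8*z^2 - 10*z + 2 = 24*z^2 - 201*z + 72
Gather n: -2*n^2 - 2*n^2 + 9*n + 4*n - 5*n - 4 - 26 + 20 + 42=-4*n^2 + 8*n + 32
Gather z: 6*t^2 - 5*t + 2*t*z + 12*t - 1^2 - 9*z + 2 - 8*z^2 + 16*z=6*t^2 + 7*t - 8*z^2 + z*(2*t + 7) + 1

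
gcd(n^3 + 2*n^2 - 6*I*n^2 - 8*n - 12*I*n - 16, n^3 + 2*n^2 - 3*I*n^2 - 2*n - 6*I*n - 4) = n^2 + n*(2 - 2*I) - 4*I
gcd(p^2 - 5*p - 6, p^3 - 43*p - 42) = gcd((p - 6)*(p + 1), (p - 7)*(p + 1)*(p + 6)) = p + 1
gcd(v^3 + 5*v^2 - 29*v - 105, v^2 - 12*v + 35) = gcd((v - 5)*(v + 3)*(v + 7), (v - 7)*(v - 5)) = v - 5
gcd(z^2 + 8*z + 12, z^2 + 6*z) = z + 6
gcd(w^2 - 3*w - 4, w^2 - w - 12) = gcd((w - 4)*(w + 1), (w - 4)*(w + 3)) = w - 4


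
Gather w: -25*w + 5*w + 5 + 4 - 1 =8 - 20*w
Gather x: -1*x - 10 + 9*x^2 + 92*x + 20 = 9*x^2 + 91*x + 10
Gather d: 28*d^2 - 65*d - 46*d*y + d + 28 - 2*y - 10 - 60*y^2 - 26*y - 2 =28*d^2 + d*(-46*y - 64) - 60*y^2 - 28*y + 16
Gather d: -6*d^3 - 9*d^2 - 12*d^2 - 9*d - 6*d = -6*d^3 - 21*d^2 - 15*d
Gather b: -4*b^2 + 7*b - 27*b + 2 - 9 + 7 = -4*b^2 - 20*b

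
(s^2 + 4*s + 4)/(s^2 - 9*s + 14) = (s^2 + 4*s + 4)/(s^2 - 9*s + 14)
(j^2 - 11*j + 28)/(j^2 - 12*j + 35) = (j - 4)/(j - 5)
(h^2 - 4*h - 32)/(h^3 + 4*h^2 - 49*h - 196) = (h - 8)/(h^2 - 49)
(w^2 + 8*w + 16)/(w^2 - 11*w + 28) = (w^2 + 8*w + 16)/(w^2 - 11*w + 28)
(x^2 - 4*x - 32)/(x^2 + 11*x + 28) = (x - 8)/(x + 7)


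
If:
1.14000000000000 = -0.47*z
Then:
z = -2.43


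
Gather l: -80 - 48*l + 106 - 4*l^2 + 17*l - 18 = -4*l^2 - 31*l + 8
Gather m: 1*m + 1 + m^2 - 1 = m^2 + m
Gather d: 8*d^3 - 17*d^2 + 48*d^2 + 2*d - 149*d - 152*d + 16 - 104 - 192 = 8*d^3 + 31*d^2 - 299*d - 280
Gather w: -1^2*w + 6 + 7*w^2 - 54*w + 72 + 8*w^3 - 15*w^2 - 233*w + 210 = 8*w^3 - 8*w^2 - 288*w + 288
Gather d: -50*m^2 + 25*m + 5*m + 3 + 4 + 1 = -50*m^2 + 30*m + 8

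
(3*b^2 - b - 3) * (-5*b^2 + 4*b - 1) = -15*b^4 + 17*b^3 + 8*b^2 - 11*b + 3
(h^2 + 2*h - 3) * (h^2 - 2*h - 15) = h^4 - 22*h^2 - 24*h + 45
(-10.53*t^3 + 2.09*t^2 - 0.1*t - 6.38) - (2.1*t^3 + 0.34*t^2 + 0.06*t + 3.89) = -12.63*t^3 + 1.75*t^2 - 0.16*t - 10.27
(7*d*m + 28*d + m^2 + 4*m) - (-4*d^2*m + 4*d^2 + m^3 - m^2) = 4*d^2*m - 4*d^2 + 7*d*m + 28*d - m^3 + 2*m^2 + 4*m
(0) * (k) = 0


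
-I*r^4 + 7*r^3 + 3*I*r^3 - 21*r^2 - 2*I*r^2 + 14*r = r*(r - 2)*(r + 7*I)*(-I*r + I)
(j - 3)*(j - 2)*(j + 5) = j^3 - 19*j + 30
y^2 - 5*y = y*(y - 5)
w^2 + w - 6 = (w - 2)*(w + 3)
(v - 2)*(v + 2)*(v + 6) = v^3 + 6*v^2 - 4*v - 24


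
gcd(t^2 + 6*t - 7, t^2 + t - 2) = t - 1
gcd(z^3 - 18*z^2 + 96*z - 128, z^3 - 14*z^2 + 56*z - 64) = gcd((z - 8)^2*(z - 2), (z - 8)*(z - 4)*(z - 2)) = z^2 - 10*z + 16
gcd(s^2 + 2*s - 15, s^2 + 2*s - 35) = 1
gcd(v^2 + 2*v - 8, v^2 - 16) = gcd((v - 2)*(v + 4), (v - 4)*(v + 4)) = v + 4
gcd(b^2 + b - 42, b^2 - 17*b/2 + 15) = b - 6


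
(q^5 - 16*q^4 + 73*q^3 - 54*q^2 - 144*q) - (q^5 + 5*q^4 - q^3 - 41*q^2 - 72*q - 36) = -21*q^4 + 74*q^3 - 13*q^2 - 72*q + 36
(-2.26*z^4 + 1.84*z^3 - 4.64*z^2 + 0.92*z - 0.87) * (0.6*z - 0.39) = -1.356*z^5 + 1.9854*z^4 - 3.5016*z^3 + 2.3616*z^2 - 0.8808*z + 0.3393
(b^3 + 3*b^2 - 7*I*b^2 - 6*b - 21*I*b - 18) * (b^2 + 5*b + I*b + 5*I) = b^5 + 8*b^4 - 6*I*b^4 + 16*b^3 - 48*I*b^3 + 8*b^2 - 96*I*b^2 + 15*b - 48*I*b - 90*I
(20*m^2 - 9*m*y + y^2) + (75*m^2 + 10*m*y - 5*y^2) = 95*m^2 + m*y - 4*y^2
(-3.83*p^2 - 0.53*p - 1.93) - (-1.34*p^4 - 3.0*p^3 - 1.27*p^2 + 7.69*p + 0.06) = 1.34*p^4 + 3.0*p^3 - 2.56*p^2 - 8.22*p - 1.99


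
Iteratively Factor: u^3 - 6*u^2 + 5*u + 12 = (u - 3)*(u^2 - 3*u - 4) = (u - 4)*(u - 3)*(u + 1)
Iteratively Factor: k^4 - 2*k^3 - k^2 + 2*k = (k - 1)*(k^3 - k^2 - 2*k) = (k - 2)*(k - 1)*(k^2 + k) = (k - 2)*(k - 1)*(k + 1)*(k)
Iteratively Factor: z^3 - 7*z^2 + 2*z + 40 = (z + 2)*(z^2 - 9*z + 20) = (z - 5)*(z + 2)*(z - 4)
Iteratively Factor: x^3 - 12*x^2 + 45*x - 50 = (x - 2)*(x^2 - 10*x + 25) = (x - 5)*(x - 2)*(x - 5)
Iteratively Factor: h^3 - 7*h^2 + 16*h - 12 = (h - 3)*(h^2 - 4*h + 4) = (h - 3)*(h - 2)*(h - 2)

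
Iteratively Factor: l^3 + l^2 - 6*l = (l - 2)*(l^2 + 3*l) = l*(l - 2)*(l + 3)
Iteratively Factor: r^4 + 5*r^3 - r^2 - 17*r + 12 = (r + 3)*(r^3 + 2*r^2 - 7*r + 4) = (r - 1)*(r + 3)*(r^2 + 3*r - 4) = (r - 1)*(r + 3)*(r + 4)*(r - 1)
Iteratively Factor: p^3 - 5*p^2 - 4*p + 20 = (p - 5)*(p^2 - 4) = (p - 5)*(p + 2)*(p - 2)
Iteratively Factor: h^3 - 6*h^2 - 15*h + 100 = (h + 4)*(h^2 - 10*h + 25) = (h - 5)*(h + 4)*(h - 5)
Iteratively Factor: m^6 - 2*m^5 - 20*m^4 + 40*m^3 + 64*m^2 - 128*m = (m - 2)*(m^5 - 20*m^3 + 64*m) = (m - 2)*(m + 2)*(m^4 - 2*m^3 - 16*m^2 + 32*m) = (m - 2)^2*(m + 2)*(m^3 - 16*m) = (m - 2)^2*(m + 2)*(m + 4)*(m^2 - 4*m) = m*(m - 2)^2*(m + 2)*(m + 4)*(m - 4)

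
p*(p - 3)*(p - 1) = p^3 - 4*p^2 + 3*p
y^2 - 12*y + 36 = (y - 6)^2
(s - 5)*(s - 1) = s^2 - 6*s + 5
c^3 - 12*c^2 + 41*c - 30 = (c - 6)*(c - 5)*(c - 1)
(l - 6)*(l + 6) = l^2 - 36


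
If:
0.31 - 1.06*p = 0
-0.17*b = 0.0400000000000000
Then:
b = -0.24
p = 0.29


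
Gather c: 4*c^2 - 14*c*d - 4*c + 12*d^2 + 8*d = 4*c^2 + c*(-14*d - 4) + 12*d^2 + 8*d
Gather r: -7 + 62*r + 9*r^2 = 9*r^2 + 62*r - 7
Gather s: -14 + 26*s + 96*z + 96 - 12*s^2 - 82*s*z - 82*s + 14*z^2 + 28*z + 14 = -12*s^2 + s*(-82*z - 56) + 14*z^2 + 124*z + 96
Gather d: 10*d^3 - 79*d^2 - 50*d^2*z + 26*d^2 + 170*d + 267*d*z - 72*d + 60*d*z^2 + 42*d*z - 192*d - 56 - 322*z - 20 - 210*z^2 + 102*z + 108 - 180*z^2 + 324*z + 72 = 10*d^3 + d^2*(-50*z - 53) + d*(60*z^2 + 309*z - 94) - 390*z^2 + 104*z + 104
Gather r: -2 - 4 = -6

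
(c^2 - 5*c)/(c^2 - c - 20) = c/(c + 4)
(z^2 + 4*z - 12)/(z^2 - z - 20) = (-z^2 - 4*z + 12)/(-z^2 + z + 20)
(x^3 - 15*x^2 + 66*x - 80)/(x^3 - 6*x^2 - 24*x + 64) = (x - 5)/(x + 4)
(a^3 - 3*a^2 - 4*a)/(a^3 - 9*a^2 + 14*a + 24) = a/(a - 6)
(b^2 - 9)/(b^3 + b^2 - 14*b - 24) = (b - 3)/(b^2 - 2*b - 8)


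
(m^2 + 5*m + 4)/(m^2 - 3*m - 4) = (m + 4)/(m - 4)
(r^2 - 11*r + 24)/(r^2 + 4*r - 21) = (r - 8)/(r + 7)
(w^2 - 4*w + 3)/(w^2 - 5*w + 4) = (w - 3)/(w - 4)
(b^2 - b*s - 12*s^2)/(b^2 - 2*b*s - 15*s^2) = (-b + 4*s)/(-b + 5*s)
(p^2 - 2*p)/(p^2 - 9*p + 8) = p*(p - 2)/(p^2 - 9*p + 8)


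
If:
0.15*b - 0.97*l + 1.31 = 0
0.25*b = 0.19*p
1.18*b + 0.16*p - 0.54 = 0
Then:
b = 0.39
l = 1.41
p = 0.51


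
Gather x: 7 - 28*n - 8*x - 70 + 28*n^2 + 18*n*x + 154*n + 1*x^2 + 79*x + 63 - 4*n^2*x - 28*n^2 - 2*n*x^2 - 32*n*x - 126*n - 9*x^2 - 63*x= x^2*(-2*n - 8) + x*(-4*n^2 - 14*n + 8)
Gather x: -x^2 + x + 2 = -x^2 + x + 2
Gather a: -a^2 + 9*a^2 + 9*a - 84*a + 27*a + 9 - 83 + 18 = 8*a^2 - 48*a - 56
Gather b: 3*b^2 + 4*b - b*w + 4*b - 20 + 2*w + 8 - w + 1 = 3*b^2 + b*(8 - w) + w - 11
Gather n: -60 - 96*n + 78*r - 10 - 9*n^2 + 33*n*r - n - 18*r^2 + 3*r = -9*n^2 + n*(33*r - 97) - 18*r^2 + 81*r - 70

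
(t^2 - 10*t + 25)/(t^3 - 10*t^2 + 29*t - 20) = (t - 5)/(t^2 - 5*t + 4)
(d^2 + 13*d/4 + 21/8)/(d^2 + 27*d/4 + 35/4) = (d + 3/2)/(d + 5)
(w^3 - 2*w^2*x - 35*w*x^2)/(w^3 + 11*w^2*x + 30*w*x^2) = (w - 7*x)/(w + 6*x)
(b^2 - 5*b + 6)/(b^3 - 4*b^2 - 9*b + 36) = (b - 2)/(b^2 - b - 12)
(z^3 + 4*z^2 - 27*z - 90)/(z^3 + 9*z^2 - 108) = (z^2 - 2*z - 15)/(z^2 + 3*z - 18)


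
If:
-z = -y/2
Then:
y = 2*z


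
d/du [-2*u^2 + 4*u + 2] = 4 - 4*u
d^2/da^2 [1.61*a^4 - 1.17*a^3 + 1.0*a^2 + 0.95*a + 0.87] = 19.32*a^2 - 7.02*a + 2.0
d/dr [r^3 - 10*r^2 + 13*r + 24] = 3*r^2 - 20*r + 13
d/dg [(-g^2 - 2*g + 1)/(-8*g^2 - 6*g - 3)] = 2*(-5*g^2 + 11*g + 6)/(64*g^4 + 96*g^3 + 84*g^2 + 36*g + 9)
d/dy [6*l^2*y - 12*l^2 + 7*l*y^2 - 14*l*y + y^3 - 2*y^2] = 6*l^2 + 14*l*y - 14*l + 3*y^2 - 4*y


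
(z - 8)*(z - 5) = z^2 - 13*z + 40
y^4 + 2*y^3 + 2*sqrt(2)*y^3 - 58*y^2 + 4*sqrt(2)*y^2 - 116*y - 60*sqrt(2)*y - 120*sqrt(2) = (y + 2)*(y - 5*sqrt(2))*(y + sqrt(2))*(y + 6*sqrt(2))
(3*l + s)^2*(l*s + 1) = 9*l^3*s + 6*l^2*s^2 + 9*l^2 + l*s^3 + 6*l*s + s^2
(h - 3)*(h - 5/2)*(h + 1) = h^3 - 9*h^2/2 + 2*h + 15/2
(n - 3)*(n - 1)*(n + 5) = n^3 + n^2 - 17*n + 15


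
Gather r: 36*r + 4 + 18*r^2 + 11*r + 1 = 18*r^2 + 47*r + 5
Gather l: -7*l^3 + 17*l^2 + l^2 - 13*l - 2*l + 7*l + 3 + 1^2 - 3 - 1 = -7*l^3 + 18*l^2 - 8*l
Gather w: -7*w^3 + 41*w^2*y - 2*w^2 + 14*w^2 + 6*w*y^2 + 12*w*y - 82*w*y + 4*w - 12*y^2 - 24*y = -7*w^3 + w^2*(41*y + 12) + w*(6*y^2 - 70*y + 4) - 12*y^2 - 24*y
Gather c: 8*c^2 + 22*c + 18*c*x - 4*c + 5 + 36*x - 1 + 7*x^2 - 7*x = 8*c^2 + c*(18*x + 18) + 7*x^2 + 29*x + 4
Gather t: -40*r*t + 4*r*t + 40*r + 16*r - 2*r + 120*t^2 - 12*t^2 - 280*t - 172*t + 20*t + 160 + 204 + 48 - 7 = 54*r + 108*t^2 + t*(-36*r - 432) + 405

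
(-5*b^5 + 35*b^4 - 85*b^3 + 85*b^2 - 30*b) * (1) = -5*b^5 + 35*b^4 - 85*b^3 + 85*b^2 - 30*b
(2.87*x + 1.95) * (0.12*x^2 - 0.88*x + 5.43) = 0.3444*x^3 - 2.2916*x^2 + 13.8681*x + 10.5885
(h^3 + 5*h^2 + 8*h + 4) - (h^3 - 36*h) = 5*h^2 + 44*h + 4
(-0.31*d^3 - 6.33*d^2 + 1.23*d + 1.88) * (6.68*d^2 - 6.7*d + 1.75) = -2.0708*d^5 - 40.2074*d^4 + 50.0849*d^3 - 6.7601*d^2 - 10.4435*d + 3.29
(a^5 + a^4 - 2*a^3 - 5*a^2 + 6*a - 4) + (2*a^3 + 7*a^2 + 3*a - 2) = a^5 + a^4 + 2*a^2 + 9*a - 6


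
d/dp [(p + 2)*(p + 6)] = 2*p + 8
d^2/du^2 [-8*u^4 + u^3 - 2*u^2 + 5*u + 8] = -96*u^2 + 6*u - 4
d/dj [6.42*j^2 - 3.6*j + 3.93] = 12.84*j - 3.6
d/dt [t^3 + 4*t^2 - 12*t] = 3*t^2 + 8*t - 12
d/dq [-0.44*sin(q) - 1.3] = -0.44*cos(q)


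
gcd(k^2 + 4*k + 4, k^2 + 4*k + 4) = k^2 + 4*k + 4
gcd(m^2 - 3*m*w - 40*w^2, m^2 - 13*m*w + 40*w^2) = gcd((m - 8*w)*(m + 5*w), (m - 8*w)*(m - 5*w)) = -m + 8*w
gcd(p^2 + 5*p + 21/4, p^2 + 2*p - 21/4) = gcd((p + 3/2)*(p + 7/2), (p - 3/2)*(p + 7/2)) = p + 7/2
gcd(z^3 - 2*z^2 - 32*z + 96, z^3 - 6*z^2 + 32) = z^2 - 8*z + 16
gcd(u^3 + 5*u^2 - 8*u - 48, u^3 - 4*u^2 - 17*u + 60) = u^2 + u - 12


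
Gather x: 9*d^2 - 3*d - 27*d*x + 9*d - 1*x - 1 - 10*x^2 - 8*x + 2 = 9*d^2 + 6*d - 10*x^2 + x*(-27*d - 9) + 1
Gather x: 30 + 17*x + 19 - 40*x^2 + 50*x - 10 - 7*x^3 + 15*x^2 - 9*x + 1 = -7*x^3 - 25*x^2 + 58*x + 40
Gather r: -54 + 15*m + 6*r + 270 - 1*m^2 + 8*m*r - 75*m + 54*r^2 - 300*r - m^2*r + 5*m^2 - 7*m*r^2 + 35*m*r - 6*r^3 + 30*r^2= 4*m^2 - 60*m - 6*r^3 + r^2*(84 - 7*m) + r*(-m^2 + 43*m - 294) + 216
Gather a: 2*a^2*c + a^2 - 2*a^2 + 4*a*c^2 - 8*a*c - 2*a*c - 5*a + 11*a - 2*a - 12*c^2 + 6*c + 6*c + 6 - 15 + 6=a^2*(2*c - 1) + a*(4*c^2 - 10*c + 4) - 12*c^2 + 12*c - 3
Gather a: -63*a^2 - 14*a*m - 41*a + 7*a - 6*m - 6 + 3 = -63*a^2 + a*(-14*m - 34) - 6*m - 3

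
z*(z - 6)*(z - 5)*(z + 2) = z^4 - 9*z^3 + 8*z^2 + 60*z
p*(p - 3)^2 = p^3 - 6*p^2 + 9*p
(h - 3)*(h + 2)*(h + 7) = h^3 + 6*h^2 - 13*h - 42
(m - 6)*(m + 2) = m^2 - 4*m - 12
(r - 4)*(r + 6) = r^2 + 2*r - 24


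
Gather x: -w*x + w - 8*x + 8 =w + x*(-w - 8) + 8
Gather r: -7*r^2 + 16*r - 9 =-7*r^2 + 16*r - 9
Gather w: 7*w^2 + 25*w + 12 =7*w^2 + 25*w + 12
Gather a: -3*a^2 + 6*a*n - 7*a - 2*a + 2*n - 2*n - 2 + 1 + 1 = -3*a^2 + a*(6*n - 9)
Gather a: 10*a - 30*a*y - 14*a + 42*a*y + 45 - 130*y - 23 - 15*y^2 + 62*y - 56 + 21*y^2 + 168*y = a*(12*y - 4) + 6*y^2 + 100*y - 34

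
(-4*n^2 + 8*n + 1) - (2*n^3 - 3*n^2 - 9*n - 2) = -2*n^3 - n^2 + 17*n + 3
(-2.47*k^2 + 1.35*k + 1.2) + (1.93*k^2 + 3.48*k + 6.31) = -0.54*k^2 + 4.83*k + 7.51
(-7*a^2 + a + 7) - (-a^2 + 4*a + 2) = -6*a^2 - 3*a + 5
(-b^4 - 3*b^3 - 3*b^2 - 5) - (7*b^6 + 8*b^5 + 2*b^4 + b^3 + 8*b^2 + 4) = -7*b^6 - 8*b^5 - 3*b^4 - 4*b^3 - 11*b^2 - 9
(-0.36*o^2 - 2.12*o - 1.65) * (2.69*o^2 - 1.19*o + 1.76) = -0.9684*o^4 - 5.2744*o^3 - 2.5493*o^2 - 1.7677*o - 2.904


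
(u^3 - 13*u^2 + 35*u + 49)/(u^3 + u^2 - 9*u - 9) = (u^2 - 14*u + 49)/(u^2 - 9)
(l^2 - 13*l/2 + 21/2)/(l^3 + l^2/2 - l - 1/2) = (2*l^2 - 13*l + 21)/(2*l^3 + l^2 - 2*l - 1)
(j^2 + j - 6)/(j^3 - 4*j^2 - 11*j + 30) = 1/(j - 5)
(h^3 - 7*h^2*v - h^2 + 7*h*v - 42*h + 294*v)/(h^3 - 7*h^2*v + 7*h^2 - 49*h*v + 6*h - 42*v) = (h - 7)/(h + 1)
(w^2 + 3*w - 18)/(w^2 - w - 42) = (w - 3)/(w - 7)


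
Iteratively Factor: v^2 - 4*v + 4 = (v - 2)*(v - 2)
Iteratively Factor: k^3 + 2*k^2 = (k + 2)*(k^2) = k*(k + 2)*(k)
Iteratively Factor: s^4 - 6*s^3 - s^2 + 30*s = (s - 3)*(s^3 - 3*s^2 - 10*s) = (s - 3)*(s + 2)*(s^2 - 5*s) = s*(s - 3)*(s + 2)*(s - 5)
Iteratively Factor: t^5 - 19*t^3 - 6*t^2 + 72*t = (t + 3)*(t^4 - 3*t^3 - 10*t^2 + 24*t) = (t + 3)^2*(t^3 - 6*t^2 + 8*t) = (t - 4)*(t + 3)^2*(t^2 - 2*t) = (t - 4)*(t - 2)*(t + 3)^2*(t)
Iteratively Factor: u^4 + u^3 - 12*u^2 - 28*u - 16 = (u + 1)*(u^3 - 12*u - 16) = (u + 1)*(u + 2)*(u^2 - 2*u - 8) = (u + 1)*(u + 2)^2*(u - 4)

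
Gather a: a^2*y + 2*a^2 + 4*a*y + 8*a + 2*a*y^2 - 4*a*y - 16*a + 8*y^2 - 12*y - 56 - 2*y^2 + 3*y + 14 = a^2*(y + 2) + a*(2*y^2 - 8) + 6*y^2 - 9*y - 42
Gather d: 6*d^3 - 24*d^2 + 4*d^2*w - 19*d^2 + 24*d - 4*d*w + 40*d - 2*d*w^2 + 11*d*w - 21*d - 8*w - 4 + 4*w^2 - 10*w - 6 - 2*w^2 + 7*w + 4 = 6*d^3 + d^2*(4*w - 43) + d*(-2*w^2 + 7*w + 43) + 2*w^2 - 11*w - 6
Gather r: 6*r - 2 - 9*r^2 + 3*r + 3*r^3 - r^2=3*r^3 - 10*r^2 + 9*r - 2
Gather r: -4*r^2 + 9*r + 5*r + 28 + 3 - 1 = -4*r^2 + 14*r + 30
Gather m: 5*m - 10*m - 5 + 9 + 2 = 6 - 5*m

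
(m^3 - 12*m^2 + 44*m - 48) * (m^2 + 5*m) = m^5 - 7*m^4 - 16*m^3 + 172*m^2 - 240*m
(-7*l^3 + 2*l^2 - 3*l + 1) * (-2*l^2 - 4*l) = 14*l^5 + 24*l^4 - 2*l^3 + 10*l^2 - 4*l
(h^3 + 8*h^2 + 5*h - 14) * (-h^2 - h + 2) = -h^5 - 9*h^4 - 11*h^3 + 25*h^2 + 24*h - 28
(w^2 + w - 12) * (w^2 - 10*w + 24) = w^4 - 9*w^3 + 2*w^2 + 144*w - 288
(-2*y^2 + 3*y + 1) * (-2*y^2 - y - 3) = 4*y^4 - 4*y^3 + y^2 - 10*y - 3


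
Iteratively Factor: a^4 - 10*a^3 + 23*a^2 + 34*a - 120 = (a - 4)*(a^3 - 6*a^2 - a + 30) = (a - 4)*(a + 2)*(a^2 - 8*a + 15) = (a - 4)*(a - 3)*(a + 2)*(a - 5)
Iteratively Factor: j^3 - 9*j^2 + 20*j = (j - 5)*(j^2 - 4*j) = j*(j - 5)*(j - 4)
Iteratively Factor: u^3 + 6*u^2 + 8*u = (u + 4)*(u^2 + 2*u) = (u + 2)*(u + 4)*(u)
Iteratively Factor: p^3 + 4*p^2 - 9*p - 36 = (p - 3)*(p^2 + 7*p + 12) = (p - 3)*(p + 4)*(p + 3)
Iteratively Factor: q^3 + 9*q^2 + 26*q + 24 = (q + 4)*(q^2 + 5*q + 6) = (q + 3)*(q + 4)*(q + 2)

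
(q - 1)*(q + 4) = q^2 + 3*q - 4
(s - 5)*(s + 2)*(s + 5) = s^3 + 2*s^2 - 25*s - 50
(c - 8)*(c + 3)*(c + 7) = c^3 + 2*c^2 - 59*c - 168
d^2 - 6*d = d*(d - 6)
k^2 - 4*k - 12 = (k - 6)*(k + 2)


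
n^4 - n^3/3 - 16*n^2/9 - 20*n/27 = n*(n - 5/3)*(n + 2/3)^2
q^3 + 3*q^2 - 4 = (q - 1)*(q + 2)^2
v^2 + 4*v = v*(v + 4)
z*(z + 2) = z^2 + 2*z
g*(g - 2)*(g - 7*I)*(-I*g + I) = -I*g^4 - 7*g^3 + 3*I*g^3 + 21*g^2 - 2*I*g^2 - 14*g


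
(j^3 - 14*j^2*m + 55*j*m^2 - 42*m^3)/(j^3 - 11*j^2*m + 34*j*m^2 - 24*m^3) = (j - 7*m)/(j - 4*m)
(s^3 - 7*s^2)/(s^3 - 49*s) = s/(s + 7)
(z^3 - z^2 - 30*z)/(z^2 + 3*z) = (z^2 - z - 30)/(z + 3)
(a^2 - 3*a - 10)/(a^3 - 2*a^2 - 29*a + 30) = (a^2 - 3*a - 10)/(a^3 - 2*a^2 - 29*a + 30)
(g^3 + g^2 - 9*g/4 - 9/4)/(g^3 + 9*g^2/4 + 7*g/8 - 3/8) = 2*(2*g - 3)/(4*g - 1)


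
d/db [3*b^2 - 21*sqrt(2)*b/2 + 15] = 6*b - 21*sqrt(2)/2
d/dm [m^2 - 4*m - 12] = 2*m - 4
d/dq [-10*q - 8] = -10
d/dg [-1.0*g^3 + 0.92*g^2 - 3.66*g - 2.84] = -3.0*g^2 + 1.84*g - 3.66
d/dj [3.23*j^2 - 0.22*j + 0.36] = 6.46*j - 0.22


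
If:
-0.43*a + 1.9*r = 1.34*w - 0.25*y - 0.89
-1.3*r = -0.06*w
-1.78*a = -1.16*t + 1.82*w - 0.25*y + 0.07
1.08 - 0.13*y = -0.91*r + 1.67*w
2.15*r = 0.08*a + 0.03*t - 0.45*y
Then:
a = 0.10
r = 0.03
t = 1.27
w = 0.67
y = -0.04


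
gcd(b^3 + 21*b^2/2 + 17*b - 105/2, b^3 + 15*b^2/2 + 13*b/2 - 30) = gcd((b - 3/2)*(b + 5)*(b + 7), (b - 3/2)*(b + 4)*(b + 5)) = b^2 + 7*b/2 - 15/2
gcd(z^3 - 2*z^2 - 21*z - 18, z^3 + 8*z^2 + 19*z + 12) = z^2 + 4*z + 3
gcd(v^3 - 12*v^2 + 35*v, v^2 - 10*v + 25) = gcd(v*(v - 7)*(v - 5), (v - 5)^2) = v - 5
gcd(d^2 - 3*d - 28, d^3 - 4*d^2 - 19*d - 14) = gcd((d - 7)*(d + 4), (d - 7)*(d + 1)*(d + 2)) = d - 7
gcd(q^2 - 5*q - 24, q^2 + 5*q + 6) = q + 3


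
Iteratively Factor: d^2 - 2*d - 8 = (d - 4)*(d + 2)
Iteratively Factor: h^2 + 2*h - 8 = (h - 2)*(h + 4)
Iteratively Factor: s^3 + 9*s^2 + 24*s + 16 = (s + 4)*(s^2 + 5*s + 4) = (s + 4)^2*(s + 1)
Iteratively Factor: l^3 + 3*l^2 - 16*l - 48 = (l + 4)*(l^2 - l - 12) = (l - 4)*(l + 4)*(l + 3)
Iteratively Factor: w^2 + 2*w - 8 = (w + 4)*(w - 2)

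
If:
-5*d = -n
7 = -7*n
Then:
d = -1/5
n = -1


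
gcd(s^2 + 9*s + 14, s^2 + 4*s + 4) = s + 2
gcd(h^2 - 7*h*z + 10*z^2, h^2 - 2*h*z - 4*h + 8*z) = -h + 2*z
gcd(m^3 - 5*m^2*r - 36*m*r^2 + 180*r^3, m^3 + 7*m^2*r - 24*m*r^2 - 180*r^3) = -m^2 - m*r + 30*r^2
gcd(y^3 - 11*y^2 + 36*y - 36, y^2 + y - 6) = y - 2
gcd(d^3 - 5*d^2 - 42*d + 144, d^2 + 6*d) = d + 6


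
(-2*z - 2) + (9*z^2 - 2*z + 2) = 9*z^2 - 4*z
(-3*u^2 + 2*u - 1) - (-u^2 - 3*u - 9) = -2*u^2 + 5*u + 8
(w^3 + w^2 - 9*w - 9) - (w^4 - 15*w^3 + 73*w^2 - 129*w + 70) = -w^4 + 16*w^3 - 72*w^2 + 120*w - 79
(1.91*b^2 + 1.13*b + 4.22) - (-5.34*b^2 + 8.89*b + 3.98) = 7.25*b^2 - 7.76*b + 0.24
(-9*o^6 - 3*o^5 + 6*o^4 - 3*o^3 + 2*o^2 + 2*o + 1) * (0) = 0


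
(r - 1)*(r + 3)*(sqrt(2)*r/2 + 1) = sqrt(2)*r^3/2 + r^2 + sqrt(2)*r^2 - 3*sqrt(2)*r/2 + 2*r - 3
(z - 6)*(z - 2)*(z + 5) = z^3 - 3*z^2 - 28*z + 60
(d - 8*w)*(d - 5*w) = d^2 - 13*d*w + 40*w^2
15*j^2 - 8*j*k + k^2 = (-5*j + k)*(-3*j + k)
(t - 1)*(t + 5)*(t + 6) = t^3 + 10*t^2 + 19*t - 30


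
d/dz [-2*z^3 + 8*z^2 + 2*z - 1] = -6*z^2 + 16*z + 2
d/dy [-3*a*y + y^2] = -3*a + 2*y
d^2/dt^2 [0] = 0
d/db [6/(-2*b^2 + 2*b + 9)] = 12*(2*b - 1)/(-2*b^2 + 2*b + 9)^2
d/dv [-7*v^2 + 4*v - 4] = 4 - 14*v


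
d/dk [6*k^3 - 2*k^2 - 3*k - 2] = 18*k^2 - 4*k - 3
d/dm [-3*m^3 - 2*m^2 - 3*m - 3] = -9*m^2 - 4*m - 3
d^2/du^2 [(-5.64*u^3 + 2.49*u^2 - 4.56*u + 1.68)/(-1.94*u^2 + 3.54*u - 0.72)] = (125.723928*u^3 - 103.320288*u^2 + 48.551616*u - 16.749504)/(7.301384*u^6 - 39.969432*u^5 + 81.063288*u^4 - 74.029896*u^3 + 30.085344*u^2 - 5.505408*u + 0.373248)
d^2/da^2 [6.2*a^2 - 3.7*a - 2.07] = 12.4000000000000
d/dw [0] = 0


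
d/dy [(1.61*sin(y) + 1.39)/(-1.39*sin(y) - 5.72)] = -7.2771*cos(y)/(1.39*sin(y) + 5.72)^2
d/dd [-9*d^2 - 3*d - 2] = -18*d - 3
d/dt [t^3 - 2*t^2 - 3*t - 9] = 3*t^2 - 4*t - 3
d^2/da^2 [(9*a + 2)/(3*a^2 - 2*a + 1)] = 2*(3*(4 - 27*a)*(3*a^2 - 2*a + 1) + 4*(3*a - 1)^2*(9*a + 2))/(3*a^2 - 2*a + 1)^3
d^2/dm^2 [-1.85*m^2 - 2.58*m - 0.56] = -3.70000000000000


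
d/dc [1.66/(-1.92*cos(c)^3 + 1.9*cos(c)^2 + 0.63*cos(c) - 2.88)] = (-9.5616*cos(c)^2 + 6.308*cos(c) + 1.0458)*sin(c)/(1.92*cos(c)^3 - 1.9*cos(c)^2 - 0.63*cos(c) + 2.88)^2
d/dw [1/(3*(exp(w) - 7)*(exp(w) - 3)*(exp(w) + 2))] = (-(exp(w) - 7)*(exp(w) - 3) - (exp(w) - 7)*(exp(w) + 2) - (exp(w) - 3)*(exp(w) + 2))*exp(w)/(3*(exp(w) - 7)^2*(exp(w) - 3)^2*(exp(w) + 2)^2)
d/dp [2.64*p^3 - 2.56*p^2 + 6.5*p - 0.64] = 7.92*p^2 - 5.12*p + 6.5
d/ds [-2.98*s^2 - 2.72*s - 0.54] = -5.96*s - 2.72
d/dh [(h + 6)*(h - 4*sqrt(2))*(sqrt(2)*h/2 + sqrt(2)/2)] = 3*sqrt(2)*h^2/2 - 8*h + 7*sqrt(2)*h - 28 + 3*sqrt(2)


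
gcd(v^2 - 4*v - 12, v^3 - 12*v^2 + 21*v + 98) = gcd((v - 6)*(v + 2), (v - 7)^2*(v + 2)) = v + 2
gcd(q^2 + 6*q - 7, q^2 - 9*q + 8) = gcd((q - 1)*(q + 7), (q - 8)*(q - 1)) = q - 1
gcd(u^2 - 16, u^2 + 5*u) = 1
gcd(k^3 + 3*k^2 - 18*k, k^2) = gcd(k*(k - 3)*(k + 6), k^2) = k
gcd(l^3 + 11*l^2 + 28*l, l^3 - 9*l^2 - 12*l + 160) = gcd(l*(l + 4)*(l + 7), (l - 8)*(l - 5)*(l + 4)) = l + 4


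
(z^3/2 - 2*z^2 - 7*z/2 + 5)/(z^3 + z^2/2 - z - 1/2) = (z^2 - 3*z - 10)/(2*z^2 + 3*z + 1)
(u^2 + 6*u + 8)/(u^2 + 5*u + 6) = (u + 4)/(u + 3)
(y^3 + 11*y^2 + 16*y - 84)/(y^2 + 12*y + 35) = (y^2 + 4*y - 12)/(y + 5)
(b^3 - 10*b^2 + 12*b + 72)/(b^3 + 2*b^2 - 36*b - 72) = (b - 6)/(b + 6)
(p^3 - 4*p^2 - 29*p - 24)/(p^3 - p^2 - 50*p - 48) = (p + 3)/(p + 6)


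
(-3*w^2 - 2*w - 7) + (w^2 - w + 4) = -2*w^2 - 3*w - 3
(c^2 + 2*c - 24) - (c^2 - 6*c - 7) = 8*c - 17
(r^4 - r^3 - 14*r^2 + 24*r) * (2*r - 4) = 2*r^5 - 6*r^4 - 24*r^3 + 104*r^2 - 96*r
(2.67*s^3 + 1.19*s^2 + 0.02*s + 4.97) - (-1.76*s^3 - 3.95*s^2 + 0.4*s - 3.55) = 4.43*s^3 + 5.14*s^2 - 0.38*s + 8.52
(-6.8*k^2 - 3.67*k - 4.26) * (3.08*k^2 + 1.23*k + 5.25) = -20.944*k^4 - 19.6676*k^3 - 53.3349*k^2 - 24.5073*k - 22.365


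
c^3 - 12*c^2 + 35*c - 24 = (c - 8)*(c - 3)*(c - 1)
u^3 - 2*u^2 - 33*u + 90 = (u - 5)*(u - 3)*(u + 6)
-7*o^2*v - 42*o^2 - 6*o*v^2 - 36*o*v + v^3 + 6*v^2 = (-7*o + v)*(o + v)*(v + 6)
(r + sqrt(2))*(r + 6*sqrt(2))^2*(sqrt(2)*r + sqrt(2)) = sqrt(2)*r^4 + sqrt(2)*r^3 + 26*r^3 + 26*r^2 + 96*sqrt(2)*r^2 + 96*sqrt(2)*r + 144*r + 144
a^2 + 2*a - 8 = (a - 2)*(a + 4)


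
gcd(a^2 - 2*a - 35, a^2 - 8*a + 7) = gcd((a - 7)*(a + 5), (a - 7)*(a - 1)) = a - 7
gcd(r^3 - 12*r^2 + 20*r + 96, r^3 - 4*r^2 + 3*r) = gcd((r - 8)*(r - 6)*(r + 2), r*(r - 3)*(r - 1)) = 1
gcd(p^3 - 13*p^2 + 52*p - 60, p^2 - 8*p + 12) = p^2 - 8*p + 12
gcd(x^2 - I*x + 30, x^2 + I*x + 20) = x + 5*I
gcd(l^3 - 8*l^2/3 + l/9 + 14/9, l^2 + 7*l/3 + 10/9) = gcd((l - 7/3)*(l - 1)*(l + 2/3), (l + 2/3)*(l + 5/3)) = l + 2/3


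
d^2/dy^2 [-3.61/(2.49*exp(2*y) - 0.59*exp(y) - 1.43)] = (3.61*(4.98*exp(y) - 0.59)*(9.96*exp(y) - 1.18)*exp(y) + (35.9556*exp(y) - 2.1299)*(-2.49*exp(2*y) + 0.59*exp(y) + 1.43))*exp(y)/(-2.49*exp(2*y) + 0.59*exp(y) + 1.43)^3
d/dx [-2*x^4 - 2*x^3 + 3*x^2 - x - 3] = -8*x^3 - 6*x^2 + 6*x - 1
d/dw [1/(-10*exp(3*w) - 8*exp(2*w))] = (15*exp(w) + 8)*exp(-2*w)/(2*(5*exp(w) + 4)^2)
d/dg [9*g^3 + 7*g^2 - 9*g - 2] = 27*g^2 + 14*g - 9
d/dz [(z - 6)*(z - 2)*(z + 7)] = 3*z^2 - 2*z - 44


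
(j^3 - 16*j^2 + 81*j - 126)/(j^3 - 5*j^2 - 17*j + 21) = (j^2 - 9*j + 18)/(j^2 + 2*j - 3)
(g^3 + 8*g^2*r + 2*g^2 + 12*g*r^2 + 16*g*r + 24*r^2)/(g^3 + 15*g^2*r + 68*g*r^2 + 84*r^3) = (g + 2)/(g + 7*r)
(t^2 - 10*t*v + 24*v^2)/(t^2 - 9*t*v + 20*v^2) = (t - 6*v)/(t - 5*v)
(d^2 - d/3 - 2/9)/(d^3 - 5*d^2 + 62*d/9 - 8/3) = (3*d + 1)/(3*d^2 - 13*d + 12)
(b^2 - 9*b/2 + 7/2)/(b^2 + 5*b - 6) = (b - 7/2)/(b + 6)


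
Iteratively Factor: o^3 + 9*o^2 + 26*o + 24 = (o + 3)*(o^2 + 6*o + 8) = (o + 2)*(o + 3)*(o + 4)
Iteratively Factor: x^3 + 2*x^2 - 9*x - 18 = (x + 3)*(x^2 - x - 6) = (x + 2)*(x + 3)*(x - 3)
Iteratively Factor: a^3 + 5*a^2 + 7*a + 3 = (a + 3)*(a^2 + 2*a + 1) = (a + 1)*(a + 3)*(a + 1)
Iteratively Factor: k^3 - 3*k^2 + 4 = (k + 1)*(k^2 - 4*k + 4) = (k - 2)*(k + 1)*(k - 2)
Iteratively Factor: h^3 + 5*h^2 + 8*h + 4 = (h + 2)*(h^2 + 3*h + 2) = (h + 1)*(h + 2)*(h + 2)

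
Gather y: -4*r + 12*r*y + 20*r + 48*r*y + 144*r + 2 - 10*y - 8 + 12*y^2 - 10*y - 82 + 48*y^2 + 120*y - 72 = 160*r + 60*y^2 + y*(60*r + 100) - 160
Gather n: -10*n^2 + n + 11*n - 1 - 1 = -10*n^2 + 12*n - 2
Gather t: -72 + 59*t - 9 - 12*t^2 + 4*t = -12*t^2 + 63*t - 81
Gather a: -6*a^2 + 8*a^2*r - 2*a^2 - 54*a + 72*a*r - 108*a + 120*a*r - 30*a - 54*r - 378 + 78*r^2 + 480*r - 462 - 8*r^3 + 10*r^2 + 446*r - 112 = a^2*(8*r - 8) + a*(192*r - 192) - 8*r^3 + 88*r^2 + 872*r - 952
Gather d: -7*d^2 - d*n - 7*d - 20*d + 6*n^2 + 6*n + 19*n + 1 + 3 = -7*d^2 + d*(-n - 27) + 6*n^2 + 25*n + 4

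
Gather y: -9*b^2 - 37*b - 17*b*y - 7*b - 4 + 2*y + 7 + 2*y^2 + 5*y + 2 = -9*b^2 - 44*b + 2*y^2 + y*(7 - 17*b) + 5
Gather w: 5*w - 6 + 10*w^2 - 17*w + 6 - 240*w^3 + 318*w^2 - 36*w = -240*w^3 + 328*w^2 - 48*w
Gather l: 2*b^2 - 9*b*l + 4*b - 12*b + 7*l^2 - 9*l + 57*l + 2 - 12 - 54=2*b^2 - 8*b + 7*l^2 + l*(48 - 9*b) - 64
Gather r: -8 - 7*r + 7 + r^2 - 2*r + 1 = r^2 - 9*r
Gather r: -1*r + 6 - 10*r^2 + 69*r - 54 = -10*r^2 + 68*r - 48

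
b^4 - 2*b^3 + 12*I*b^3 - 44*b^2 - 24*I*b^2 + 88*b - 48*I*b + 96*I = (b - 2)*(b + 2*I)*(b + 4*I)*(b + 6*I)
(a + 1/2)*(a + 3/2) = a^2 + 2*a + 3/4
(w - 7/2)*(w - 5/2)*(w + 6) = w^3 - 109*w/4 + 105/2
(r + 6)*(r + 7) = r^2 + 13*r + 42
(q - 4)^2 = q^2 - 8*q + 16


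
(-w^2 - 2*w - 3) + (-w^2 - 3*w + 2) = -2*w^2 - 5*w - 1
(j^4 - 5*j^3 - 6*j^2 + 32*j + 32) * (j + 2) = j^5 - 3*j^4 - 16*j^3 + 20*j^2 + 96*j + 64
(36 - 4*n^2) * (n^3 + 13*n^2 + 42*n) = -4*n^5 - 52*n^4 - 132*n^3 + 468*n^2 + 1512*n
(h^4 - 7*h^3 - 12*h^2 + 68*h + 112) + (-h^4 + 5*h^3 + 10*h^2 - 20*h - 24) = -2*h^3 - 2*h^2 + 48*h + 88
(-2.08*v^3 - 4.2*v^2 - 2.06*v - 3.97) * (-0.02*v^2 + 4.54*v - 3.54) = 0.0416*v^5 - 9.3592*v^4 - 11.6636*v^3 + 5.595*v^2 - 10.7314*v + 14.0538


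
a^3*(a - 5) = a^4 - 5*a^3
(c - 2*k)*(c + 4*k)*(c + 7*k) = c^3 + 9*c^2*k + 6*c*k^2 - 56*k^3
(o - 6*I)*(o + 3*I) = o^2 - 3*I*o + 18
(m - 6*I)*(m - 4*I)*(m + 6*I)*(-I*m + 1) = -I*m^4 - 3*m^3 - 40*I*m^2 - 108*m - 144*I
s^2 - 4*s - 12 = (s - 6)*(s + 2)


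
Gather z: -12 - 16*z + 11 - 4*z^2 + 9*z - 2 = -4*z^2 - 7*z - 3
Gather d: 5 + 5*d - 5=5*d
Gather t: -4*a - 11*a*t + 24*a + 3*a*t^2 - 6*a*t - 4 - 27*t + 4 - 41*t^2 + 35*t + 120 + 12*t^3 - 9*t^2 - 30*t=20*a + 12*t^3 + t^2*(3*a - 50) + t*(-17*a - 22) + 120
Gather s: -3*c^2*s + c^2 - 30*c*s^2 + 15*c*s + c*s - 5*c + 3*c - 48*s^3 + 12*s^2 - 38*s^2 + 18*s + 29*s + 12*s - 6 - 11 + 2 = c^2 - 2*c - 48*s^3 + s^2*(-30*c - 26) + s*(-3*c^2 + 16*c + 59) - 15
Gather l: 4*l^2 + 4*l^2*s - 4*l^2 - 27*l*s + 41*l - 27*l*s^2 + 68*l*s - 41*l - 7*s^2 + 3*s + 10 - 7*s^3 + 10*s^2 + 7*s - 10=4*l^2*s + l*(-27*s^2 + 41*s) - 7*s^3 + 3*s^2 + 10*s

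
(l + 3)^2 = l^2 + 6*l + 9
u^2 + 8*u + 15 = (u + 3)*(u + 5)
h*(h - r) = h^2 - h*r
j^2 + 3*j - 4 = (j - 1)*(j + 4)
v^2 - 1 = (v - 1)*(v + 1)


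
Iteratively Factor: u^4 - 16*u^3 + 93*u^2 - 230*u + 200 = (u - 4)*(u^3 - 12*u^2 + 45*u - 50) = (u - 4)*(u - 2)*(u^2 - 10*u + 25) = (u - 5)*(u - 4)*(u - 2)*(u - 5)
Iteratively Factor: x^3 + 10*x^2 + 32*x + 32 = (x + 4)*(x^2 + 6*x + 8) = (x + 4)^2*(x + 2)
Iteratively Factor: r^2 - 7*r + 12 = (r - 4)*(r - 3)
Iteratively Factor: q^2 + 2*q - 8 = (q + 4)*(q - 2)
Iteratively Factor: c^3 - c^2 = (c)*(c^2 - c) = c^2*(c - 1)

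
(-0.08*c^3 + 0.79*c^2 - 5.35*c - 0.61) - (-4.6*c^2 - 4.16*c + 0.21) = -0.08*c^3 + 5.39*c^2 - 1.19*c - 0.82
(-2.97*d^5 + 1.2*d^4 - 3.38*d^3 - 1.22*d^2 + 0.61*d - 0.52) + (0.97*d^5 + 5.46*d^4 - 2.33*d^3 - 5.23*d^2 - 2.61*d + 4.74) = -2.0*d^5 + 6.66*d^4 - 5.71*d^3 - 6.45*d^2 - 2.0*d + 4.22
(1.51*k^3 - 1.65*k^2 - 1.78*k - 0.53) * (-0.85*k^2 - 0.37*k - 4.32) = -1.2835*k^5 + 0.8438*k^4 - 4.3997*k^3 + 8.2371*k^2 + 7.8857*k + 2.2896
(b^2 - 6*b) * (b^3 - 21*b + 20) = b^5 - 6*b^4 - 21*b^3 + 146*b^2 - 120*b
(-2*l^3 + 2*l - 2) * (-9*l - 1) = 18*l^4 + 2*l^3 - 18*l^2 + 16*l + 2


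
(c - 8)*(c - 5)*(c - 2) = c^3 - 15*c^2 + 66*c - 80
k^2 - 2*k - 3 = (k - 3)*(k + 1)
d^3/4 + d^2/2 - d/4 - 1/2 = (d/4 + 1/4)*(d - 1)*(d + 2)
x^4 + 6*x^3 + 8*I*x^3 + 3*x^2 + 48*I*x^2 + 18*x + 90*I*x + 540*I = (x + 6)*(x - 3*I)*(x + 5*I)*(x + 6*I)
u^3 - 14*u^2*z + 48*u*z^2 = u*(u - 8*z)*(u - 6*z)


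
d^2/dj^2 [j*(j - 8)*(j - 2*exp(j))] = -2*j^2*exp(j) + 8*j*exp(j) + 6*j + 28*exp(j) - 16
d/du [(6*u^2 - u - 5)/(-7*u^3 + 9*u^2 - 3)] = (-3*u*(7*u - 6)*(-6*u^2 + u + 5) + (1 - 12*u)*(7*u^3 - 9*u^2 + 3))/(7*u^3 - 9*u^2 + 3)^2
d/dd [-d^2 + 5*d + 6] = 5 - 2*d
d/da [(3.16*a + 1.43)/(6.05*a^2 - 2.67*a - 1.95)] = (19.118*a^2 - 8.4372*a - (3.16*a + 1.43)*(12.1*a - 2.67) - 6.162)/(-6.05*a^2 + 2.67*a + 1.95)^2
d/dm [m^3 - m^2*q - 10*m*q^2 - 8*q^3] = 3*m^2 - 2*m*q - 10*q^2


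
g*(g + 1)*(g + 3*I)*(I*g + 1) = I*g^4 - 2*g^3 + I*g^3 - 2*g^2 + 3*I*g^2 + 3*I*g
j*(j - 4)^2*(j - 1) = j^4 - 9*j^3 + 24*j^2 - 16*j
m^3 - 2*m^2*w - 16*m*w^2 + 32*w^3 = (m - 4*w)*(m - 2*w)*(m + 4*w)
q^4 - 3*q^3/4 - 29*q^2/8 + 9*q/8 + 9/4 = (q - 2)*(q - 1)*(q + 3/4)*(q + 3/2)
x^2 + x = x*(x + 1)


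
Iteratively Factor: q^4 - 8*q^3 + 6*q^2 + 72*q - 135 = (q - 5)*(q^3 - 3*q^2 - 9*q + 27) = (q - 5)*(q - 3)*(q^2 - 9) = (q - 5)*(q - 3)*(q + 3)*(q - 3)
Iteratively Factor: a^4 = (a)*(a^3) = a^2*(a^2) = a^3*(a)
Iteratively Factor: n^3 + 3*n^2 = (n)*(n^2 + 3*n) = n*(n + 3)*(n)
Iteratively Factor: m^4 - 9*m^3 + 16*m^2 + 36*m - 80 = (m - 2)*(m^3 - 7*m^2 + 2*m + 40) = (m - 2)*(m + 2)*(m^2 - 9*m + 20) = (m - 4)*(m - 2)*(m + 2)*(m - 5)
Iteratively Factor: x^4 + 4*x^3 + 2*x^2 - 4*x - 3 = (x + 3)*(x^3 + x^2 - x - 1) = (x + 1)*(x + 3)*(x^2 - 1) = (x - 1)*(x + 1)*(x + 3)*(x + 1)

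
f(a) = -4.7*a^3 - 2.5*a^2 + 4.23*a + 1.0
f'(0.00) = 4.23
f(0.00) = 1.00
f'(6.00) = -533.37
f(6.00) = -1078.82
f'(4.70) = -330.74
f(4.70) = -522.31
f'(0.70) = -6.18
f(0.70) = 1.12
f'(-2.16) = -50.75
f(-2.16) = 27.56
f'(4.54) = -309.09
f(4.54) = -471.14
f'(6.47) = -618.36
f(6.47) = -1349.23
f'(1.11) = -18.69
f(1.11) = -3.81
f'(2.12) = -69.74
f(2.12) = -46.05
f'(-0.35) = 4.25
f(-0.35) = -0.59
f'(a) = -14.1*a^2 - 5.0*a + 4.23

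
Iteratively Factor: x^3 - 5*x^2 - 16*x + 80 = (x + 4)*(x^2 - 9*x + 20) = (x - 4)*(x + 4)*(x - 5)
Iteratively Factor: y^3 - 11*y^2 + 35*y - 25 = (y - 5)*(y^2 - 6*y + 5) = (y - 5)^2*(y - 1)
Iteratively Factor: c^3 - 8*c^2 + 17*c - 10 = (c - 5)*(c^2 - 3*c + 2) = (c - 5)*(c - 1)*(c - 2)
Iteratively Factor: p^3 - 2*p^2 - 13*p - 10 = (p + 2)*(p^2 - 4*p - 5) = (p - 5)*(p + 2)*(p + 1)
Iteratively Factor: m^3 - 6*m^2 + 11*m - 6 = (m - 1)*(m^2 - 5*m + 6) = (m - 2)*(m - 1)*(m - 3)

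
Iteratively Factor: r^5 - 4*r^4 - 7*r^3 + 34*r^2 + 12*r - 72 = (r - 3)*(r^4 - r^3 - 10*r^2 + 4*r + 24) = (r - 3)*(r + 2)*(r^3 - 3*r^2 - 4*r + 12) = (r - 3)^2*(r + 2)*(r^2 - 4) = (r - 3)^2*(r + 2)^2*(r - 2)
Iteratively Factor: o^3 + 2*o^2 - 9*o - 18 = (o + 3)*(o^2 - o - 6) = (o - 3)*(o + 3)*(o + 2)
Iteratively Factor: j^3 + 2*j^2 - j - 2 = (j + 1)*(j^2 + j - 2) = (j + 1)*(j + 2)*(j - 1)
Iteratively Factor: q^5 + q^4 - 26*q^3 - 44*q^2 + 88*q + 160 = (q - 5)*(q^4 + 6*q^3 + 4*q^2 - 24*q - 32) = (q - 5)*(q + 2)*(q^3 + 4*q^2 - 4*q - 16) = (q - 5)*(q + 2)*(q + 4)*(q^2 - 4) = (q - 5)*(q + 2)^2*(q + 4)*(q - 2)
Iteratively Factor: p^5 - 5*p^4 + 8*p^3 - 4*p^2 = (p - 1)*(p^4 - 4*p^3 + 4*p^2) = (p - 2)*(p - 1)*(p^3 - 2*p^2) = p*(p - 2)*(p - 1)*(p^2 - 2*p) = p*(p - 2)^2*(p - 1)*(p)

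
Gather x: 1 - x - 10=-x - 9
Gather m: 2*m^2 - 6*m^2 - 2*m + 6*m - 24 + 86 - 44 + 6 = -4*m^2 + 4*m + 24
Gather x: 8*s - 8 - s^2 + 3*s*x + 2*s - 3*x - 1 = -s^2 + 10*s + x*(3*s - 3) - 9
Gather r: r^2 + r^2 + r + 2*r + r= 2*r^2 + 4*r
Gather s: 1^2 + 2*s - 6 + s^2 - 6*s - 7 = s^2 - 4*s - 12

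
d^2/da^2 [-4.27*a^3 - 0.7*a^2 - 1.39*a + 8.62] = -25.62*a - 1.4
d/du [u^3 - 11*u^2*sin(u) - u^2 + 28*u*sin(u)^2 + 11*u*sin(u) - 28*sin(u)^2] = -11*u^2*cos(u) + 3*u^2 - 22*u*sin(u) + 28*u*sin(2*u) + 11*u*cos(u) - 2*u + 28*sin(u)^2 + 11*sin(u) - 28*sin(2*u)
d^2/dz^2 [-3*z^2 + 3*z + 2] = -6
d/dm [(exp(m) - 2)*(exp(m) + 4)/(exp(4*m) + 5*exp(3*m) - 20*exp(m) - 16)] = (-2*exp(m) - 3)*exp(m)/(exp(4*m) + 6*exp(3*m) + 13*exp(2*m) + 12*exp(m) + 4)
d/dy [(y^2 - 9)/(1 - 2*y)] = 2*(-y^2 + y - 9)/(4*y^2 - 4*y + 1)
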